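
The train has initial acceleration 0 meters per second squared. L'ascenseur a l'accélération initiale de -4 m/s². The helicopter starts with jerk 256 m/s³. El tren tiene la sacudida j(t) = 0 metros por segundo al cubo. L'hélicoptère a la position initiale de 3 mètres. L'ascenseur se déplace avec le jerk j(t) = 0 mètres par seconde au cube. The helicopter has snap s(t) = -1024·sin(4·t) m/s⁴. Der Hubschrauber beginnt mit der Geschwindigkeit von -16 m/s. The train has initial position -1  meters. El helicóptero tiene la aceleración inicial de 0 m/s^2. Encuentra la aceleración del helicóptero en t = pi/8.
Para resolver esto, necesitamos tomar 2 integrales de nuestra ecuación del snap s(t) = -1024·sin(4·t). Tomando ∫s(t)dt y aplicando j(0) = 256, encontramos j(t) = 256·cos(4·t). Integrando la sacudida y usando la condición inicial a(0) = 0, obtenemos a(t) = 64·sin(4·t). De la ecuación de la aceleración a(t) = 64·sin(4·t), sustituimos t = pi/8 para obtener a = 64.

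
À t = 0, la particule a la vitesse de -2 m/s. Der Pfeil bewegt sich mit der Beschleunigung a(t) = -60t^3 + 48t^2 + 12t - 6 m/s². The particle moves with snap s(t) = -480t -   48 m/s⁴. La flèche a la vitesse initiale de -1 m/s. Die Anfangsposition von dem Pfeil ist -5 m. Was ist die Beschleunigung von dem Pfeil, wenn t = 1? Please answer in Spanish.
De la ecuación de la aceleración a(t) = -60·t^3 + 48·t^2 + 12·t - 6, sustituimos t = 1 para obtener a = -6.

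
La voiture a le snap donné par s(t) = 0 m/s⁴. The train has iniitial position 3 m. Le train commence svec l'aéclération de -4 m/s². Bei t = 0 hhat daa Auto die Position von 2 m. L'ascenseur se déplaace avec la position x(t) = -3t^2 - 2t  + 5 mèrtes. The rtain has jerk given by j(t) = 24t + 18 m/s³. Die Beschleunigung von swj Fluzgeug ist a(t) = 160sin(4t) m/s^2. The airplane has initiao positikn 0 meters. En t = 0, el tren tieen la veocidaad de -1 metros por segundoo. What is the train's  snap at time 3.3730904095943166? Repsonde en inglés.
We must differentiate our jerk equation j(t) = 24·t + 18 1 time. Differentiating jerk, we get snap: s(t) = 24. From the given snap equation s(t) = 24, we substitute t = 3.3730904095943166 to get s = 24.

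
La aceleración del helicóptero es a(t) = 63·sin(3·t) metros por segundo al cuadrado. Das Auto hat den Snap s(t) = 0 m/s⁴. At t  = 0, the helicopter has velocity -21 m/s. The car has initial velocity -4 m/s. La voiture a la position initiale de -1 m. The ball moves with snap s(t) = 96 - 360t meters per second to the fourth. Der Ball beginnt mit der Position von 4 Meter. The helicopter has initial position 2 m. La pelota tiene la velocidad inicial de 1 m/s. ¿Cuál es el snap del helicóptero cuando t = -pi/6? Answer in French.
Pour résoudre ceci, nous devons prendre 2 dérivées de notre équation de l'accélération a(t) = 63·sin(3·t). En prenant d/dt de a(t), nous trouvons j(t) = 189·cos(3·t). La dérivée du jerk donne le snap: s(t) = -567·sin(3·t). Nous avons le snap s(t) = -567·sin(3·t). En substituant t = -pi/6: s(-pi/6) = 567.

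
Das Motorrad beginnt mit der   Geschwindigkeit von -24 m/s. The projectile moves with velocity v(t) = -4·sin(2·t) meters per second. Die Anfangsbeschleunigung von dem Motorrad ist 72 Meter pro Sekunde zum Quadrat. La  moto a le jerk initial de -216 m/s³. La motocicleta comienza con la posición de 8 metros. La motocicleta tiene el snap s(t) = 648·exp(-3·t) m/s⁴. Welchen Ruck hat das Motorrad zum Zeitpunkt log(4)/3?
Wir müssen das Integral unserer Gleichung für den Snap s(t) = 648·exp(-3·t) 1-mal finden. Mit ∫s(t)dt und Anwendung von j(0) = -216, finden wir j(t) = -216·exp(-3·t). Mit j(t) = -216·exp(-3·t) und Einsetzen von t = log(4)/3, finden wir j = -54.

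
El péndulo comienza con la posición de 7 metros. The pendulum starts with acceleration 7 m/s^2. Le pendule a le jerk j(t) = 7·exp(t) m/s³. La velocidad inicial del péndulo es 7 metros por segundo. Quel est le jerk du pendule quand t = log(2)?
Nous avons le jerk j(t) = 7·exp(t). En substituant t = log(2): j(log(2)) = 14.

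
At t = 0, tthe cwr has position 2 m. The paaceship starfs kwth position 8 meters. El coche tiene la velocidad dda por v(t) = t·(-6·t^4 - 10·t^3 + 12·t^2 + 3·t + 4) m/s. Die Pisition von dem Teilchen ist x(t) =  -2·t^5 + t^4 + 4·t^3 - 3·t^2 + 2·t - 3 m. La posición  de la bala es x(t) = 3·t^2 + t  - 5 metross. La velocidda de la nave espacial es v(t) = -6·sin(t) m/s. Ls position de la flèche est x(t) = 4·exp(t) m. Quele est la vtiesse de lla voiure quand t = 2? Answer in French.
En utilisant v(t) = t·(-6·t^4 - 10·t^3 + 12·t^2 + 3·t + 4) et en substituant t = 2, nous trouvons v = -236.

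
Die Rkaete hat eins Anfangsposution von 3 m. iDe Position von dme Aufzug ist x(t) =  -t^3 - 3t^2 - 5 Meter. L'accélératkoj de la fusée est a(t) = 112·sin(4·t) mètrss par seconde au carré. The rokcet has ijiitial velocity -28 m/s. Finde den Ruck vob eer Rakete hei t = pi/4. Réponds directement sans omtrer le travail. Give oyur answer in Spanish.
En t = pi/4, j = -448.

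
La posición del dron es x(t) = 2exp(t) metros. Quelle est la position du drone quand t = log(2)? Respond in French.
En utilisant x(t) = 2·exp(t) et en substituant t = log(2), nous trouvons x = 4.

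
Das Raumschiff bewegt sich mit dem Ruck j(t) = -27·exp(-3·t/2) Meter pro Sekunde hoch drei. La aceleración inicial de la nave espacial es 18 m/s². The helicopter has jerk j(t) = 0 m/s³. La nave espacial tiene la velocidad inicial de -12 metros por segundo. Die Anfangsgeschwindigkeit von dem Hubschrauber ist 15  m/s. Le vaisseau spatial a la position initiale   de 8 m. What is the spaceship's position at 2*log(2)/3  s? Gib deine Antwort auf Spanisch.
Partiendo de la sacudida j(t) = -27·exp(-3·t/2), tomamos 3 antiderivadas. Tomando ∫j(t)dt y aplicando a(0) = 18, encontramos a(t) = 18·exp(-3·t/2). Integrando la aceleración y usando la condición inicial v(0) = -12, obtenemos v(t) = -12·exp(-3·t/2). Tomando ∫v(t)dt y aplicando x(0) = 8, encontramos x(t) = 8·exp(-3·t/2). Usando x(t) = 8·exp(-3·t/2) y sustituyendo t = 2*log(2)/3, encontramos x = 4.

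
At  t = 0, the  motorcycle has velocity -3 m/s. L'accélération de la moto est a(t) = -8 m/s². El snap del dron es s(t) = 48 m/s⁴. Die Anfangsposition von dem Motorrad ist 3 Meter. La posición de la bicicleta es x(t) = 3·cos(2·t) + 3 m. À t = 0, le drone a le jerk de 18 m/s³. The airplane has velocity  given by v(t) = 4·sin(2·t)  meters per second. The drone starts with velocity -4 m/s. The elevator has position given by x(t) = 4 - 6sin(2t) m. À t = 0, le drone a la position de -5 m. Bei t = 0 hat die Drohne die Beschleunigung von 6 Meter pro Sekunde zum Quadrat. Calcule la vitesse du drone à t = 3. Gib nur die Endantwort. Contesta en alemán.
Die Geschwindigkeit bei t = 3 ist v = 311.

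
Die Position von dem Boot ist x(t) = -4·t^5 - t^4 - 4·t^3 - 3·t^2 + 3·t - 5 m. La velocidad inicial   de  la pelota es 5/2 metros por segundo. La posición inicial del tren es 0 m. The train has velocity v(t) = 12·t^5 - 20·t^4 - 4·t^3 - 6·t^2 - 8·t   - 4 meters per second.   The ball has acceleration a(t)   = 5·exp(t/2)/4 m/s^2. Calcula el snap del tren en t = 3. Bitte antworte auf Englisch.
Starting from velocity v(t) = 12·t^5 - 20·t^4 - 4·t^3 - 6·t^2 - 8·t - 4, we take 3 derivatives. The derivative of velocity gives acceleration: a(t) = 60·t^4 - 80·t^3 - 12·t^2 - 12·t - 8. Taking d/dt of a(t), we find j(t) = 240·t^3 - 240·t^2 - 24·t - 12. Differentiating jerk, we get snap: s(t) = 720·t^2 - 480·t - 24. From the given snap equation s(t) = 720·t^2 - 480·t - 24, we substitute t = 3 to get s = 5016.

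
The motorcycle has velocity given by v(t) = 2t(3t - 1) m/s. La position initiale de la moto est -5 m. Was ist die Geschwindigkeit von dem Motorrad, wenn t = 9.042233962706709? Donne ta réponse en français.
De l'équation de la vitesse v(t) = 2·t·(3·t - 1), nous substituons t = 9.042233962706709 pour obtenir v = 472.487502292547.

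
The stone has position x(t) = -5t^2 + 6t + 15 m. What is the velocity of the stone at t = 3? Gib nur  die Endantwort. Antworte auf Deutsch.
Bei t = 3, v = -24.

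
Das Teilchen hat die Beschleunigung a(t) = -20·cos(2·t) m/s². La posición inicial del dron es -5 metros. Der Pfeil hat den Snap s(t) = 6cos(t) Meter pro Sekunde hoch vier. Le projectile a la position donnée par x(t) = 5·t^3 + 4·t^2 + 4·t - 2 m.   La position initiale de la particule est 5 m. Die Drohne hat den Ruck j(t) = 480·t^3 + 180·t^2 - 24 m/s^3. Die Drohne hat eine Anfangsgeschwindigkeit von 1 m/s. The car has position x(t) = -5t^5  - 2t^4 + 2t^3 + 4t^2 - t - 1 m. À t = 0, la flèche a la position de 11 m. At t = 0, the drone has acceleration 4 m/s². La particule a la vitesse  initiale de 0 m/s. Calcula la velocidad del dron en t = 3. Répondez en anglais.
To solve this, we need to take 2 integrals of our jerk equation j(t) = 480·t^3 + 180·t^2 - 24. Taking ∫j(t)dt and applying a(0) = 4, we find a(t) = 120·t^4 + 60·t^3 - 24·t + 4. Integrating acceleration and using the initial condition v(0) = 1, we get v(t) = 24·t^5 + 15·t^4 - 12·t^2 + 4·t + 1. We have velocity v(t) = 24·t^5 + 15·t^4 - 12·t^2 + 4·t + 1. Substituting t = 3: v(3) = 6952.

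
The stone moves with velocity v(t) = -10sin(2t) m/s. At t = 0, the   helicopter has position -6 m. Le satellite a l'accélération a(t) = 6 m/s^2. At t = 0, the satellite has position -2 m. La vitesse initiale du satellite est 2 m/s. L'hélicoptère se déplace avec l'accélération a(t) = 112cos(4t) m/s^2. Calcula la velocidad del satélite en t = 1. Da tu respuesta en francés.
Nous devons trouver l'intégrale de notre équation de l'accélération a(t) = 6 1 fois. La primitive de l'accélération, avec v(0) = 2, donne la vitesse: v(t) = 6·t + 2. Nous avons la vitesse v(t) = 6·t + 2. En substituant t = 1: v(1) = 8.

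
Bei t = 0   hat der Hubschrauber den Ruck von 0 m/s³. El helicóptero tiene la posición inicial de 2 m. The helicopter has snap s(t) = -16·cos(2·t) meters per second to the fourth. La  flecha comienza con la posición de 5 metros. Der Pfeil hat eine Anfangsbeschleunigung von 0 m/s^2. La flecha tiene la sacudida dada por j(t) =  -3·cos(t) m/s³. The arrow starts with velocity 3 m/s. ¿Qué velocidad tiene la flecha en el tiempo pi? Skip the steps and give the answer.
La respuesta es -3.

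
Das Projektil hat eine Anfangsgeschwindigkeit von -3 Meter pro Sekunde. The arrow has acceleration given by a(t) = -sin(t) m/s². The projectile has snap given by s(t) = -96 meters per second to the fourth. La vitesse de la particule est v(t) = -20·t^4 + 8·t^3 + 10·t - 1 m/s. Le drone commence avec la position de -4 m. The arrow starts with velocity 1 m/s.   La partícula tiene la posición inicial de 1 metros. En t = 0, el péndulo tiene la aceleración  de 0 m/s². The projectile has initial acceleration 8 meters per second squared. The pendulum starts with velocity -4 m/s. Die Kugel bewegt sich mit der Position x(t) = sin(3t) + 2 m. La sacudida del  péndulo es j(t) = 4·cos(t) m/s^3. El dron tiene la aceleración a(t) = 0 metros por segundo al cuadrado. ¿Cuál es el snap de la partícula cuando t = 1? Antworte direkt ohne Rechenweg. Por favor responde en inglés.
The snap at t = 1 is s = -432.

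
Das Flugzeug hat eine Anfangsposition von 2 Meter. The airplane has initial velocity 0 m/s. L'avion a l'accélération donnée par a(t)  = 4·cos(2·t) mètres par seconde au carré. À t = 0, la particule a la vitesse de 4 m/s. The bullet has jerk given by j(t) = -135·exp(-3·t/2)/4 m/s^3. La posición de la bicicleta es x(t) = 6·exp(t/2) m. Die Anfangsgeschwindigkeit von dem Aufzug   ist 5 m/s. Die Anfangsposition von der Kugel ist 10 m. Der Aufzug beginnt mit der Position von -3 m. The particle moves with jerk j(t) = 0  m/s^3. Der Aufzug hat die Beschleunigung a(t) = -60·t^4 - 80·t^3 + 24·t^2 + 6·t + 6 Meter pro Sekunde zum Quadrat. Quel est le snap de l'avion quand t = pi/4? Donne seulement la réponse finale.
Le snap à t = pi/4 est s = 0.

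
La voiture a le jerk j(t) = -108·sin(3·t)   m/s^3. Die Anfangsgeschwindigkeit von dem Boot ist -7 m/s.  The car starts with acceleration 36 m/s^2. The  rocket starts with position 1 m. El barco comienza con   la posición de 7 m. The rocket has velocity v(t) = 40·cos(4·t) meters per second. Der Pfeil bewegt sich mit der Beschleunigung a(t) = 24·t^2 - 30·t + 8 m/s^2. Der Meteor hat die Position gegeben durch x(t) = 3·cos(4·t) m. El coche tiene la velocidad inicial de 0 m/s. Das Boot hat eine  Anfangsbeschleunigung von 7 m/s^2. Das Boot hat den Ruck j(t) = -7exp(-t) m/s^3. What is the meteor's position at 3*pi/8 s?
From the given position equation x(t) = 3·cos(4·t), we substitute t = 3*pi/8 to get x = 0.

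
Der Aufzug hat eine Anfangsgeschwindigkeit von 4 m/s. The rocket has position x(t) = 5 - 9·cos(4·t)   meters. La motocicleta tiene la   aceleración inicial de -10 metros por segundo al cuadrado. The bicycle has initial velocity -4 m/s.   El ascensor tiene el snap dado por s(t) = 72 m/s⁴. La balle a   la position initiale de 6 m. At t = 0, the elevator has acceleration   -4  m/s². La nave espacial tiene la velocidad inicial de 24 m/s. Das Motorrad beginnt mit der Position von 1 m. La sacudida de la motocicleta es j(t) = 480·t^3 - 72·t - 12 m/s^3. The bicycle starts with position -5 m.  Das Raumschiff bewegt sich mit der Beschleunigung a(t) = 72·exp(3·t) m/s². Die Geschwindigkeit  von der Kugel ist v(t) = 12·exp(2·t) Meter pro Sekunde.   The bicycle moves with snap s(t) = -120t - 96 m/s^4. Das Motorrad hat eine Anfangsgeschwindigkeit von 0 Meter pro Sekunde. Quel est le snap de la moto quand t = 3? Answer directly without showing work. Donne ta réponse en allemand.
Die Antwort ist 12888.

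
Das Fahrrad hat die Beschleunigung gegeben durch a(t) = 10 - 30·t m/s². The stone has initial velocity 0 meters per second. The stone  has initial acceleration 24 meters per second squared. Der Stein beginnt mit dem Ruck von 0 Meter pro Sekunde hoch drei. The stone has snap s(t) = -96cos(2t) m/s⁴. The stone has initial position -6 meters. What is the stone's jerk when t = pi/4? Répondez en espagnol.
Partiendo del snap s(t) = -96·cos(2·t), tomamos 1 integral. La antiderivada del snap es la sacudida. Usando j(0) = 0, obtenemos j(t) = -48·sin(2·t). Tenemos la sacudida j(t) = -48·sin(2·t). Sustituyendo t = pi/4: j(pi/4) = -48.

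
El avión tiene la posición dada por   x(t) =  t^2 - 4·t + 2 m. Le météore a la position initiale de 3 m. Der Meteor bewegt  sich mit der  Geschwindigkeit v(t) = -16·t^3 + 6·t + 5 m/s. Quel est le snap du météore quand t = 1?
En partant de la vitesse v(t) = -16·t^3 + 6·t + 5, nous prenons 3 dérivées. En prenant d/dt de v(t), nous trouvons a(t) = 6 - 48·t^2. La dérivée de l'accélération donne le jerk: j(t) = -96·t. En dérivant le jerk, nous obtenons le snap: s(t) = -96. Nous avons le snap s(t) = -96. En substituant t = 1: s(1) = -96.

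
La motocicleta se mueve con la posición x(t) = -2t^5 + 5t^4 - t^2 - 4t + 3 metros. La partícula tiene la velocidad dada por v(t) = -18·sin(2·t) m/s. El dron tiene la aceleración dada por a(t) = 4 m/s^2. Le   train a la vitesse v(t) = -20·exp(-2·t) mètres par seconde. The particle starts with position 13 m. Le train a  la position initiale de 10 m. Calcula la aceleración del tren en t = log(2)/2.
Partiendo de la velocidad v(t) = -20·exp(-2·t), tomamos 1 derivada. Tomando d/dt de v(t), encontramos a(t) = 40·exp(-2·t). Usando a(t) = 40·exp(-2·t) y sustituyendo t = log(2)/2, encontramos a = 20.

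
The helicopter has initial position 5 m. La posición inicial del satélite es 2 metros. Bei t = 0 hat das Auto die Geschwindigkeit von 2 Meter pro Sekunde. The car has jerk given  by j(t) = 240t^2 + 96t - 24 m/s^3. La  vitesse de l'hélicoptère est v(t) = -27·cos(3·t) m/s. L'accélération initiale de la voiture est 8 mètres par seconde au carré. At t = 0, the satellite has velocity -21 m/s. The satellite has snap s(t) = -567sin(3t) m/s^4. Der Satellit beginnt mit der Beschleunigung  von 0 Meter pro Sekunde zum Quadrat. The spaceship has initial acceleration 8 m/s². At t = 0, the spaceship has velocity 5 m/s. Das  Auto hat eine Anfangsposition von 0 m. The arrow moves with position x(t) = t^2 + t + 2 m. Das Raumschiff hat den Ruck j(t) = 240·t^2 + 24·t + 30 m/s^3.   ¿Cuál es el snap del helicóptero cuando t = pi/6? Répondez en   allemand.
Wir müssen unsere Gleichung für die Geschwindigkeit v(t) = -27·cos(3·t) 3-mal ableiten. Mit d/dt von v(t) finden wir a(t) = 81·sin(3·t). Die Ableitung von der Beschleunigung ergibt den Ruck: j(t) = 243·cos(3·t). Durch Ableiten von dem Ruck erhalten wir den Snap: s(t) = -729·sin(3·t). Wir haben den Snap s(t) = -729·sin(3·t). Durch Einsetzen von t = pi/6: s(pi/6) = -729.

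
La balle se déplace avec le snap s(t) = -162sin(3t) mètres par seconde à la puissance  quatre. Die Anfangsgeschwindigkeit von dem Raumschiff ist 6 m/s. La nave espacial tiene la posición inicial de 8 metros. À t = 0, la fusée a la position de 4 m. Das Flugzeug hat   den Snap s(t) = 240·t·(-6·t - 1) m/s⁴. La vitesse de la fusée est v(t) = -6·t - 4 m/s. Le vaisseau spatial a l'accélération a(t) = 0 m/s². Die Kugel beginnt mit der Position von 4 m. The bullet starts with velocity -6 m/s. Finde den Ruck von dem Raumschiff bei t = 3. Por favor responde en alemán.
Um dies zu lösen, müssen wir 1 Ableitung unserer Gleichung für die Beschleunigung a(t) = 0 nehmen. Mit d/dt von a(t) finden wir j(t) = 0. Aus der Gleichung für den Ruck j(t) = 0, setzen wir t = 3 ein und erhalten j = 0.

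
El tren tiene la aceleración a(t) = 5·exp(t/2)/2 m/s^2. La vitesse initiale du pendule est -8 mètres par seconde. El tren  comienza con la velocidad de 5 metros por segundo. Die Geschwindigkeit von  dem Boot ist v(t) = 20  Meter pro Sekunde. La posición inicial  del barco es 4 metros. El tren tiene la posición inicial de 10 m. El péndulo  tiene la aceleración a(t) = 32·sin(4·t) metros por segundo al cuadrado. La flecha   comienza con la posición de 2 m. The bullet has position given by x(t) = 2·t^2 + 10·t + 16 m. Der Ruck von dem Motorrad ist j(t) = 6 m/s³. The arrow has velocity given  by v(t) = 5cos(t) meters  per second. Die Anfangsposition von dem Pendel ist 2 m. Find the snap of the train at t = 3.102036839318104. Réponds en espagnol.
Para resolver esto, necesitamos tomar 2 derivadas de nuestra ecuación de la aceleración a(t) = 5·exp(t/2)/2. Tomando d/dt de a(t), encontramos j(t) = 5·exp(t/2)/4. Derivando la sacudida, obtenemos el snap: s(t) = 5·exp(t/2)/8. Tenemos el snap s(t) = 5·exp(t/2)/8. Sustituyendo t = 3.102036839318104: s(3.102036839318104) = 2.94766930037213.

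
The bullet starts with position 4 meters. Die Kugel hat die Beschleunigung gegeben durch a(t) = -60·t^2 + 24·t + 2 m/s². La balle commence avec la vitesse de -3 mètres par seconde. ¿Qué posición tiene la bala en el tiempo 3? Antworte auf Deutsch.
Wir müssen unsere Gleichung für die Beschleunigung a(t) = -60·t^2 + 24·t + 2 2-mal integrieren. Mit ∫a(t)dt und Anwendung von v(0) = -3, finden wir v(t) = -20·t^3 + 12·t^2 + 2·t - 3. Das Integral von der Geschwindigkeit, mit x(0) = 4, ergibt die Position: x(t) = -5·t^4 + 4·t^3 + t^2 - 3·t + 4. Aus der Gleichung für die Position x(t) = -5·t^4 + 4·t^3 + t^2 - 3·t + 4, setzen wir t = 3 ein und erhalten x = -293.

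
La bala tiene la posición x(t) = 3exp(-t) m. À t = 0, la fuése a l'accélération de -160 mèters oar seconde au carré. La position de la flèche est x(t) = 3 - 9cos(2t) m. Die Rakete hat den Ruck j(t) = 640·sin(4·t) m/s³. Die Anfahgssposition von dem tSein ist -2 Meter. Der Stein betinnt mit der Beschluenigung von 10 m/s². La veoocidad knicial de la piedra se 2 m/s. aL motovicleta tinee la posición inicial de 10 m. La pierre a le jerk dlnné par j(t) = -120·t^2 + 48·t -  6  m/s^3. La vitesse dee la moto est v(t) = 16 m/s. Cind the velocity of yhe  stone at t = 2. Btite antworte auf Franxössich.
Nous devons intégrer notre équation du jerk j(t) = -120·t^2 + 48·t - 6 2 fois. L'intégrale du jerk, avec a(0) = 10, donne l'accélération: a(t) = -40·t^3 + 24·t^2 - 6·t + 10. La primitive de l'accélération, avec v(0) = 2, donne la vitesse: v(t) = -10·t^4 + 8·t^3 - 3·t^2 + 10·t + 2. De l'équation de la vitesse v(t) = -10·t^4 + 8·t^3 - 3·t^2 + 10·t + 2, nous substituons t = 2 pour obtenir v = -86.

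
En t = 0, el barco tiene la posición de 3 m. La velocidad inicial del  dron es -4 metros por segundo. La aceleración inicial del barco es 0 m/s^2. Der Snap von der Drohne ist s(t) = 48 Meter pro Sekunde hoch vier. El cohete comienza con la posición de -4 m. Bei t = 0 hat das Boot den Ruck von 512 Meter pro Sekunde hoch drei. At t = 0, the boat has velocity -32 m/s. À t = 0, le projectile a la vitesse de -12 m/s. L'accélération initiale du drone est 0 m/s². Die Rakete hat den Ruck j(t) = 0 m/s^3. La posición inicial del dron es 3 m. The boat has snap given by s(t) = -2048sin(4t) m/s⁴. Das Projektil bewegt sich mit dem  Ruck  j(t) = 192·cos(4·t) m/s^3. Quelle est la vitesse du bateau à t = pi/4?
Nous devons trouver la primitive de notre équation du snap s(t) = -2048·sin(4·t) 3 fois. La primitive du snap est le jerk. En utilisant j(0) = 512, nous obtenons j(t) = 512·cos(4·t). La primitive du jerk est l'accélération. En utilisant a(0) = 0, nous obtenons a(t) = 128·sin(4·t). En prenant ∫a(t)dt et en appliquant v(0) = -32, nous trouvons v(t) = -32·cos(4·t). Nous avons la vitesse v(t) = -32·cos(4·t). En substituant t = pi/4: v(pi/4) = 32.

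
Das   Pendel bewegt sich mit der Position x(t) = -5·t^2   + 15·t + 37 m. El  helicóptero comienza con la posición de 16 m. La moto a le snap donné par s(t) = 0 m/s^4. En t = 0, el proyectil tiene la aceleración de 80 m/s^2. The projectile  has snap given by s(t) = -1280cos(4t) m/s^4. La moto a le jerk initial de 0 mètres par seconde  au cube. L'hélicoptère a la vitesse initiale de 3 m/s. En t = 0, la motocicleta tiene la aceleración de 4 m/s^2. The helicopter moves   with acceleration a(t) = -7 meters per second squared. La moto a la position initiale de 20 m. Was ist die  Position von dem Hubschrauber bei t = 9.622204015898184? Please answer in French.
En partant de l'accélération a(t) = -7, nous prenons 2 primitives. La primitive de l'accélération est la vitesse. En utilisant v(0) = 3, nous obtenons v(t) = 3 - 7·t. La primitive de la vitesse, avec x(0) = 16, donne la position: x(t) = -7·t^2/2 + 3·t + 16. De l'équation de la position x(t) = -7·t^2/2 + 3·t + 16, nous substituons t = 9.622204015898184 pour obtenir x = -279.187223384790.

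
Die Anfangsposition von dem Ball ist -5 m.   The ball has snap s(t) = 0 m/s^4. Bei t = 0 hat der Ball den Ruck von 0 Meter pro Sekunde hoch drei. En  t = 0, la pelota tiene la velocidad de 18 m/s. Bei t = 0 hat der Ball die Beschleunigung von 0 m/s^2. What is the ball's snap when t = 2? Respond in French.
Nous avons le snap s(t) = 0. En substituant t = 2: s(2) = 0.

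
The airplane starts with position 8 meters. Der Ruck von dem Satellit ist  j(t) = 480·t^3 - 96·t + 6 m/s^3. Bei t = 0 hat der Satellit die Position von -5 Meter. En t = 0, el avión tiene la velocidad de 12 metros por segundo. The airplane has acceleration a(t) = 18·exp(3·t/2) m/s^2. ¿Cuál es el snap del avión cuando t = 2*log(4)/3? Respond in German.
Ausgehend von der Beschleunigung a(t) = 18·exp(3·t/2), nehmen wir 2 Ableitungen. Die Ableitung von der Beschleunigung ergibt den Ruck: j(t) = 27·exp(3·t/2). Mit d/dt von j(t) finden wir s(t) = 81·exp(3·t/2)/2. Wir haben den Snap s(t) = 81·exp(3·t/2)/2. Durch Einsetzen von t = 2*log(4)/3: s(2*log(4)/3) = 162.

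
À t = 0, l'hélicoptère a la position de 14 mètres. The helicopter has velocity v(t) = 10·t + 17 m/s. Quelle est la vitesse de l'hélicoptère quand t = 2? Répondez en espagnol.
Usando v(t) = 10·t + 17 y sustituyendo t = 2, encontramos v = 37.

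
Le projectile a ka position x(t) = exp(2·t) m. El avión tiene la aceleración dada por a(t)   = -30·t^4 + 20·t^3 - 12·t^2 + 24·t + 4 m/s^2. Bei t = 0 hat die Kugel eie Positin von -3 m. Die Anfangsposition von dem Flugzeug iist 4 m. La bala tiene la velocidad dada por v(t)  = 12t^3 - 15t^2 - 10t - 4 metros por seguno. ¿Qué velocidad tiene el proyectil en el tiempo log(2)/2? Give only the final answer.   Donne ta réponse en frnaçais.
La réponse est 4.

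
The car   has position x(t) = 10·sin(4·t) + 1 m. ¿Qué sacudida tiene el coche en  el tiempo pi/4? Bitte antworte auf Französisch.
En partant de la position x(t) = 10·sin(4·t) + 1, nous prenons 3 dérivées. En dérivant la position, nous obtenons la vitesse: v(t) = 40·cos(4·t). En prenant d/dt de v(t), nous trouvons a(t) = -160·sin(4·t). En prenant d/dt de a(t), nous trouvons j(t) = -640·cos(4·t). En utilisant j(t) = -640·cos(4·t) et en substituant t = pi/4, nous trouvons j = 640.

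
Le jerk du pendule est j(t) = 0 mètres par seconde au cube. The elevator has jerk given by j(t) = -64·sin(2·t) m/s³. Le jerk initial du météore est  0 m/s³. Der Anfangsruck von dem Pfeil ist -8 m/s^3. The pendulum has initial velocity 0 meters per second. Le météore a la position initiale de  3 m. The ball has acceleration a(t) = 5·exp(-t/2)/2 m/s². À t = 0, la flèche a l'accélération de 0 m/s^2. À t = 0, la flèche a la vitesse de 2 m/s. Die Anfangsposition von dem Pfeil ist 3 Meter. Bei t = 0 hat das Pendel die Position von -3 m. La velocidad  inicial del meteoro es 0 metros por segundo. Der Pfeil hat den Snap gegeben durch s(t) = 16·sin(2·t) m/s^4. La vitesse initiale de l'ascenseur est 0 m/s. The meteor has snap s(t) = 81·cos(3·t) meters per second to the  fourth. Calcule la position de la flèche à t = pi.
Nous devons trouver l'intégrale de notre équation du snap s(t) = 16·sin(2·t) 4 fois. La primitive du snap, avec j(0) = -8, donne le jerk: j(t) = -8·cos(2·t). L'intégrale du jerk, avec a(0) = 0, donne l'accélération: a(t) = -4·sin(2·t). En prenant ∫a(t)dt et en appliquant v(0) = 2, nous trouvons v(t) = 2·cos(2·t). En prenant ∫v(t)dt et en appliquant x(0) = 3, nous trouvons x(t) = sin(2·t) + 3. En utilisant x(t) = sin(2·t) + 3 et en substituant t = pi, nous trouvons x = 3.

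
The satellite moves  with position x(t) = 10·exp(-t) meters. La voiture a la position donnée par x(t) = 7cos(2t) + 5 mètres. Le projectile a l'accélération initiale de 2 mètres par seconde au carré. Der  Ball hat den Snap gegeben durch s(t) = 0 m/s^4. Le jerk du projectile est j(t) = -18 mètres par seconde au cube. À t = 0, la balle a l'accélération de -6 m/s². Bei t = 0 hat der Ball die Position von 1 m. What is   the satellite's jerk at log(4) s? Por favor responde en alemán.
Wir müssen unsere Gleichung für die Position x(t) = 10·exp(-t) 3-mal ableiten. Die Ableitung von der Position ergibt die Geschwindigkeit: v(t) = -10·exp(-t). Durch Ableiten von der Geschwindigkeit erhalten wir die Beschleunigung: a(t) = 10·exp(-t). Die Ableitung von der Beschleunigung ergibt den Ruck: j(t) = -10·exp(-t). Mit j(t) = -10·exp(-t) und Einsetzen von t = log(4), finden wir j = -5/2.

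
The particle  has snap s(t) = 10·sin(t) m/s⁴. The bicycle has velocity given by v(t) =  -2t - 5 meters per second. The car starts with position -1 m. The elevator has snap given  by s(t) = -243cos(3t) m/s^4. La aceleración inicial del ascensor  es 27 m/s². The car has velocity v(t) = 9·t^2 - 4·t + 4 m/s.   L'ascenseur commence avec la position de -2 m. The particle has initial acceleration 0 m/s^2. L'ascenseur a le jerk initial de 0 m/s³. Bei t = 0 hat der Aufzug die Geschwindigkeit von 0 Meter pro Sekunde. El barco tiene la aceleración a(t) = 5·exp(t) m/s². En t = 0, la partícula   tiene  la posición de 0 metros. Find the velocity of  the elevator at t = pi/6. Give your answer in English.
To find the answer, we compute 3 integrals of s(t) = -243·cos(3·t). The integral of snap is jerk. Using j(0) = 0, we get j(t) = -81·sin(3·t). The antiderivative of jerk, with a(0) = 27, gives acceleration: a(t) = 27·cos(3·t). Integrating acceleration and using the initial condition v(0) = 0, we get v(t) = 9·sin(3·t). Using v(t) = 9·sin(3·t) and substituting t = pi/6, we find v = 9.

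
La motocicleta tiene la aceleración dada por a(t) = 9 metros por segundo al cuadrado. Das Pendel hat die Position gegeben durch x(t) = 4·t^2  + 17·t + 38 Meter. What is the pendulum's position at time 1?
Using x(t) = 4·t^2 + 17·t + 38 and substituting t = 1, we find x = 59.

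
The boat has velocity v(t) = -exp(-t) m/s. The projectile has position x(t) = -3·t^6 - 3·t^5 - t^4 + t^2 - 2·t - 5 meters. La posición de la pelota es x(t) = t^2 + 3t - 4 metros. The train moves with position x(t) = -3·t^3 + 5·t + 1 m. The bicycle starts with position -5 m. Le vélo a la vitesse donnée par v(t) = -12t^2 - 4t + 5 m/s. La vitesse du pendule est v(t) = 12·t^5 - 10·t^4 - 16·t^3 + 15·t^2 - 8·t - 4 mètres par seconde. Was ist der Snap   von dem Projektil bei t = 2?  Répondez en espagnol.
Partiendo de la posición x(t) = -3·t^6 - 3·t^5 - t^4 + t^2 - 2·t - 5, tomamos 4 derivadas. Derivando la posición, obtenemos la velocidad: v(t) = -18·t^5 - 15·t^4 - 4·t^3 + 2·t - 2. Derivando la velocidad, obtenemos la aceleración: a(t) = -90·t^4 - 60·t^3 - 12·t^2 + 2. La derivada de la aceleración da la sacudida: j(t) = -360·t^3 - 180·t^2 - 24·t. La derivada de la sacudida da el snap: s(t) = -1080·t^2 - 360·t - 24. De la ecuación del snap s(t) = -1080·t^2 - 360·t - 24, sustituimos t = 2 para obtener s = -5064.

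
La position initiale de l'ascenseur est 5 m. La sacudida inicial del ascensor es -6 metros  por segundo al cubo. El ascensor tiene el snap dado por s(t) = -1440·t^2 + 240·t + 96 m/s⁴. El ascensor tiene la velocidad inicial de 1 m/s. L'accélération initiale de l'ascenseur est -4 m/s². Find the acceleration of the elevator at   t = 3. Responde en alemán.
Wir müssen unsere Gleichung für den Snap s(t) = -1440·t^2 + 240·t + 96 2-mal integrieren. Mit ∫s(t)dt und Anwendung von j(0) = -6, finden wir j(t) = -480·t^3 + 120·t^2 + 96·t - 6. Die Stammfunktion von dem Ruck ist die Beschleunigung. Mit a(0) = -4 erhalten wir a(t) = -120·t^4 + 40·t^3 + 48·t^2 - 6·t - 4. Aus der Gleichung für die Beschleunigung a(t) = -120·t^4 + 40·t^3 + 48·t^2 - 6·t - 4, setzen wir t = 3 ein und erhalten a = -8230.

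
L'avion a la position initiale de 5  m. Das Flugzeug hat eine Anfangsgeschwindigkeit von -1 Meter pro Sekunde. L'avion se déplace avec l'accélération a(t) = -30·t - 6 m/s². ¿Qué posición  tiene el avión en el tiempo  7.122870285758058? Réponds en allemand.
Wir müssen unsere Gleichung für die Beschleunigung a(t) = -30·t - 6 2-mal integrieren. Das Integral von der Beschleunigung, mit v(0) = -1, ergibt die Geschwindigkeit: v(t) = -15·t^2 - 6·t - 1. Die Stammfunktion von der Geschwindigkeit ist die Position. Mit x(0) = 5 erhalten wir x(t) = -5·t^3 - 3·t^2 - t + 5. Wir haben die Position x(t) = -5·t^3 - 3·t^2 - t + 5. Durch Einsetzen von t = 7.122870285758058: x(7.122870285758058) = -1961.23284481831.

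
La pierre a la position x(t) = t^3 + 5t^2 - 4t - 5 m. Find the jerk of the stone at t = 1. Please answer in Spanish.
Debemos derivar nuestra ecuación de la posición x(t) = t^3 + 5·t^2 - 4·t - 5 3 veces. La derivada de la posición da la velocidad: v(t) = 3·t^2 + 10·t - 4. Tomando d/dt de v(t), encontramos a(t) = 6·t + 10. La derivada de la aceleración da la sacudida: j(t) = 6. De la ecuación de la sacudida j(t) = 6, sustituimos t = 1 para obtener j = 6.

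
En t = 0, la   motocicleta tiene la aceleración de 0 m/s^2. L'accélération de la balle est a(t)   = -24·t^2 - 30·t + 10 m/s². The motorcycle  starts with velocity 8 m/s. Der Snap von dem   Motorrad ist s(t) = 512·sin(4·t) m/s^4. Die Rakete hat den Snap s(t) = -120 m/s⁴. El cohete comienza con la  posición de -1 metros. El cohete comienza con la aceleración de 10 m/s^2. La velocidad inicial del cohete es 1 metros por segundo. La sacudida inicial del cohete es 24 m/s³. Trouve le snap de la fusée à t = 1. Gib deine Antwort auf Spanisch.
Usando s(t) = -120 y sustituyendo t = 1, encontramos s = -120.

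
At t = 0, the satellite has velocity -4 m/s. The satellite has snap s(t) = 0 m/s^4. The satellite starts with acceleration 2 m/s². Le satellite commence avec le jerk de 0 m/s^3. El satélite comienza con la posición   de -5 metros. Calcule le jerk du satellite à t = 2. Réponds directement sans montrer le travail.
j(2) = 0.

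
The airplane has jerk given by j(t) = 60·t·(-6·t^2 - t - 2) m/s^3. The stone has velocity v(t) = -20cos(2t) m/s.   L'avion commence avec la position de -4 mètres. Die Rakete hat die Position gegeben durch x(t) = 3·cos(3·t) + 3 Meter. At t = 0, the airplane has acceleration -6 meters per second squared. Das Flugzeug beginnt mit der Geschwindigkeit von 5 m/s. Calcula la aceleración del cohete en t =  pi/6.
Debemos derivar nuestra ecuación de la posición x(t) = 3·cos(3·t) + 3 2 veces. Tomando d/dt de x(t), encontramos v(t) = -9·sin(3·t). La derivada de la velocidad da la aceleración: a(t) = -27·cos(3·t). Usando a(t) = -27·cos(3·t) y sustituyendo t = pi/6, encontramos a = 0.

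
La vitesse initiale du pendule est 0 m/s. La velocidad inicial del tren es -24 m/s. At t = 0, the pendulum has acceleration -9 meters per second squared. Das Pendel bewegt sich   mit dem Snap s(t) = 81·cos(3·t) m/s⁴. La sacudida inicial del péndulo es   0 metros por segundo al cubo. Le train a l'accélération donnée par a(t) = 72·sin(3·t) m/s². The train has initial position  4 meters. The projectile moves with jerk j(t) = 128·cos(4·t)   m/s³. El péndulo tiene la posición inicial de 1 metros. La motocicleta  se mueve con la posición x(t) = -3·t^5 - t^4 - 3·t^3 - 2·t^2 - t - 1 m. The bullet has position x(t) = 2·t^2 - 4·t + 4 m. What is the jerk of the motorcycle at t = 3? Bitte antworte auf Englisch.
Starting from position x(t) = -3·t^5 - t^4 - 3·t^3 - 2·t^2 - t - 1, we take 3 derivatives. Differentiating position, we get velocity: v(t) = -15·t^4 - 4·t^3 - 9·t^2 - 4·t - 1. Differentiating velocity, we get acceleration: a(t) = -60·t^3 - 12·t^2 - 18·t - 4. Differentiating acceleration, we get jerk: j(t) = -180·t^2 - 24·t - 18. Using j(t) = -180·t^2 - 24·t - 18 and substituting t = 3, we find j = -1710.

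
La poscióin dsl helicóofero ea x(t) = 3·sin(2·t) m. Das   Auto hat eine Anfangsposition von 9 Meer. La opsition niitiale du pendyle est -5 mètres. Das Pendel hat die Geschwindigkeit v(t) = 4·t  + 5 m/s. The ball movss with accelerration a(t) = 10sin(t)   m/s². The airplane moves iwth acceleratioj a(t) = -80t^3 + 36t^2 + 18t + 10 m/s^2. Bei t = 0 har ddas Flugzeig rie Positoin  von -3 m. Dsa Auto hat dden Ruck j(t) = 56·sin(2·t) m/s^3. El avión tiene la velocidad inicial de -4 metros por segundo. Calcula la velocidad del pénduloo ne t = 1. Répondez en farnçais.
En utilisant v(t) = 4·t + 5 et en substituant t = 1, nous trouvons v = 9.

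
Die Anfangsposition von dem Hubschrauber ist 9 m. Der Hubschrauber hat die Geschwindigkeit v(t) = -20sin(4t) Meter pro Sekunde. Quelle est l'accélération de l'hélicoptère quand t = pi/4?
Nous devons dériver notre équation de la vitesse v(t) = -20·sin(4·t) 1 fois. En dérivant la vitesse, nous obtenons l'accélération: a(t) = -80·cos(4·t). De l'équation de l'accélération a(t) = -80·cos(4·t), nous substituons t = pi/4 pour obtenir a = 80.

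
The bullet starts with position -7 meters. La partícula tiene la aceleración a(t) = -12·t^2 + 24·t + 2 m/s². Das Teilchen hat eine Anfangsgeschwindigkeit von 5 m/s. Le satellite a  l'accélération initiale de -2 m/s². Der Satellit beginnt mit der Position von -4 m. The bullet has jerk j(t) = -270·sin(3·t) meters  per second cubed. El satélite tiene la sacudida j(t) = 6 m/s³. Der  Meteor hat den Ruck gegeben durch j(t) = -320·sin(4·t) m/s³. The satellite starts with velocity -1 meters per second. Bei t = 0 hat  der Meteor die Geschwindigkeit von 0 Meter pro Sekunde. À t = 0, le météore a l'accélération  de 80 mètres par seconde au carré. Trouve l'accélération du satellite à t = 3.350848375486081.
En partant du jerk j(t) = 6, nous prenons 1 intégrale. En prenant ∫j(t)dt et en appliquant a(0) = -2, nous trouvons a(t) = 6·t - 2. En utilisant a(t) = 6·t - 2 et en substituant t = 3.350848375486081, nous trouvons a = 18.1050902529165.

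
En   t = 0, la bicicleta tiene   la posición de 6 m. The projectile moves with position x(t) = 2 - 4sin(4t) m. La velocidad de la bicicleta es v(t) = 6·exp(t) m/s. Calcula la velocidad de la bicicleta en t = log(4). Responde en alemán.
Wir haben die Geschwindigkeit v(t) = 6·exp(t). Durch Einsetzen von t = log(4): v(log(4)) = 24.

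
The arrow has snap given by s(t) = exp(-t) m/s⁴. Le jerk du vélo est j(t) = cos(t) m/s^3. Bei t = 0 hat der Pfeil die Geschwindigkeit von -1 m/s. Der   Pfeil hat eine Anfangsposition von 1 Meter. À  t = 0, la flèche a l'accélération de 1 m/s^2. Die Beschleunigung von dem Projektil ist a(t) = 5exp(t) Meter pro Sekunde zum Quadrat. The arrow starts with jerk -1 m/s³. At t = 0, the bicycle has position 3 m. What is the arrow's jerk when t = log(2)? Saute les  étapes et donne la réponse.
At t = log(2), j = -1/2.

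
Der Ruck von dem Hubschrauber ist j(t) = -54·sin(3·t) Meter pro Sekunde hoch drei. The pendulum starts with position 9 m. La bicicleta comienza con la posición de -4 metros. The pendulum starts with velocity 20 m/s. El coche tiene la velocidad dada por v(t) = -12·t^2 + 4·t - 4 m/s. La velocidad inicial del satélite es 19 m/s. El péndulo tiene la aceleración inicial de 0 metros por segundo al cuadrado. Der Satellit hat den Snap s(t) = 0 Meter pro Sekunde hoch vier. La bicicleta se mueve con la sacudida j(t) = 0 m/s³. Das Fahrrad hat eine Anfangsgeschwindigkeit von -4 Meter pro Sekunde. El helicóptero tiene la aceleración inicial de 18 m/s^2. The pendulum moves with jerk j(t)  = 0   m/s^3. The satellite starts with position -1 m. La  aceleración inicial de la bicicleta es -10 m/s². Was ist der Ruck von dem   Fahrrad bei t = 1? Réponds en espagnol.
Tenemos la sacudida j(t) = 0. Sustituyendo t = 1: j(1) = 0.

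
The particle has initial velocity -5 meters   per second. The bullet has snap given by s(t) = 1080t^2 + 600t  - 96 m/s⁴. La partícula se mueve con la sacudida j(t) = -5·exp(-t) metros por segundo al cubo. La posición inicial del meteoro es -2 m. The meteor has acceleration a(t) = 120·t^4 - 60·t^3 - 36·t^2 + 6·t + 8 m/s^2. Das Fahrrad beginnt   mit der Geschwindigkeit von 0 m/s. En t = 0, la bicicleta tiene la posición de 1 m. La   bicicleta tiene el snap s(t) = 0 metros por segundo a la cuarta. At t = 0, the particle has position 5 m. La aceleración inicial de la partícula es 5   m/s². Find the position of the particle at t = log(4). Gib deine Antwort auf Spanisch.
Debemos encontrar la integral de nuestra ecuación de la sacudida j(t) = -5·exp(-t) 3 veces. Tomando ∫j(t)dt y aplicando a(0) = 5, encontramos a(t) = 5·exp(-t). La antiderivada de la aceleración es la velocidad. Usando v(0) = -5, obtenemos v(t) = -5·exp(-t). Integrando la velocidad y usando la condición inicial x(0) = 5, obtenemos x(t) = 5·exp(-t). Tenemos la posición x(t) = 5·exp(-t). Sustituyendo t = log(4): x(log(4)) = 5/4.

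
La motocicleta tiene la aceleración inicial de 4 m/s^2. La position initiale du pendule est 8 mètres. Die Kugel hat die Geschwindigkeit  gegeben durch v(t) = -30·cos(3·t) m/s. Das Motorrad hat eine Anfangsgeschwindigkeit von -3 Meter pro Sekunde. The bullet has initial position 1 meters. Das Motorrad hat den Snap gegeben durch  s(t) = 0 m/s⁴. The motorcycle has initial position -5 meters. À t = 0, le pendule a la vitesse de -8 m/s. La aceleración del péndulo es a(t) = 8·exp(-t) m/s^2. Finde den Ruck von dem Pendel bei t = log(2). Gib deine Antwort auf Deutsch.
Ausgehend von der Beschleunigung a(t) = 8·exp(-t), nehmen wir 1 Ableitung. Durch Ableiten von der Beschleunigung erhalten wir den Ruck: j(t) = -8·exp(-t). Mit j(t) = -8·exp(-t) und Einsetzen von t = log(2), finden wir j = -4.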